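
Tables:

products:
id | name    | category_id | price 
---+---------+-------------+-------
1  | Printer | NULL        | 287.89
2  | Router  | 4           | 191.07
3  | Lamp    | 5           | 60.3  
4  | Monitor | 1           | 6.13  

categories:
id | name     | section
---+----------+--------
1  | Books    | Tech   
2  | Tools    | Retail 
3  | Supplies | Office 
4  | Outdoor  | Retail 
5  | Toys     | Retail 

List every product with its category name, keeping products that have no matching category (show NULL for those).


LEFT JOIN keeps every row from products (the left table); where category_id has no match in categories, the category columns become NULL. Walk through each product:
  - product 1 (Printer): category_id=NULL, no match -> kept with NULL
  - product 2 (Router): category_id=4 -> matches Outdoor
  - product 3 (Lamp): category_id=5 -> matches Toys
  - product 4 (Monitor): category_id=1 -> matches Books
All 4 rows appear; 1 has NULL category.

SQL:
SELECT a.name, b.name AS category
FROM products a
LEFT JOIN categories b ON a.category_id = b.id

Result:
name    | category
--------+---------
Printer | NULL    
Router  | Outdoor 
Lamp    | Toys    
Monitor | Books   


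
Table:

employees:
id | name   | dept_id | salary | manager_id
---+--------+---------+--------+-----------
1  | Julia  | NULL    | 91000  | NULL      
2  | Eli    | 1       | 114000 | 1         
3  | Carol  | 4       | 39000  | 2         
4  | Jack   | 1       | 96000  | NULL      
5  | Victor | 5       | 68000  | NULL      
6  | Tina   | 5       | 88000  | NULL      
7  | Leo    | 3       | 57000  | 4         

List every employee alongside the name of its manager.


This is a self-join: employees is joined to a second copy of itself, matching each row's manager_id to another row's id. Use LEFT JOIN so rows with manager_id=NULL are kept.
  - employee 1 (Julia): manager_id=NULL -> NULL
  - employee 2 (Eli): manager_id=1 -> Julia
  - employee 3 (Carol): manager_id=2 -> Eli
  - employee 4 (Jack): manager_id=NULL -> NULL
  - employee 5 (Victor): manager_id=NULL -> NULL
  - employee 6 (Tina): manager_id=NULL -> NULL
  - employee 7 (Leo): manager_id=4 -> Jack

SQL:
SELECT a.name AS item, b.name AS manager
FROM employees a
LEFT JOIN employees b ON a.manager_id = b.id

Result:
item   | manager
-------+--------
Julia  | NULL   
Eli    | Julia  
Carol  | Eli    
Jack   | NULL   
Victor | NULL   
Tina   | NULL   
Leo    | Jack   


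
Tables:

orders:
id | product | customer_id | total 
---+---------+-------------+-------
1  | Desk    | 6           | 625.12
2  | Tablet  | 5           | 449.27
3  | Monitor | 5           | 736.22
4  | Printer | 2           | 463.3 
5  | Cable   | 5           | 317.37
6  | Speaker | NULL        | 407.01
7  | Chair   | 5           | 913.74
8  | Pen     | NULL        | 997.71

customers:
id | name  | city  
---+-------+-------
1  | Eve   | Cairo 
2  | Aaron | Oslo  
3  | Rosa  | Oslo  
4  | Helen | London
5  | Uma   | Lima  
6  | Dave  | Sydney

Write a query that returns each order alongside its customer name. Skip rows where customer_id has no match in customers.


INNER JOIN keeps only orders rows whose customer_id matches an id in customers. Walk through each order:
  - order 1 (Desk): customer_id=6 -> matches Dave
  - order 2 (Tablet): customer_id=5 -> matches Uma
  - order 3 (Monitor): customer_id=5 -> matches Uma
  - order 4 (Printer): customer_id=2 -> matches Aaron
  - order 5 (Cable): customer_id=5 -> matches Uma
  - order 6 (Speaker): customer_id=NULL, no match -> dropped
  - order 7 (Chair): customer_id=5 -> matches Uma
  - order 8 (Pen): customer_id=NULL, no match -> dropped
So 2 of 8 rows are dropped.

SQL:
SELECT a.product, b.name AS customer
FROM orders a
INNER JOIN customers b ON a.customer_id = b.id

Result:
product | customer
--------+---------
Desk    | Dave    
Tablet  | Uma     
Monitor | Uma     
Printer | Aaron   
Cable   | Uma     
Chair   | Uma     


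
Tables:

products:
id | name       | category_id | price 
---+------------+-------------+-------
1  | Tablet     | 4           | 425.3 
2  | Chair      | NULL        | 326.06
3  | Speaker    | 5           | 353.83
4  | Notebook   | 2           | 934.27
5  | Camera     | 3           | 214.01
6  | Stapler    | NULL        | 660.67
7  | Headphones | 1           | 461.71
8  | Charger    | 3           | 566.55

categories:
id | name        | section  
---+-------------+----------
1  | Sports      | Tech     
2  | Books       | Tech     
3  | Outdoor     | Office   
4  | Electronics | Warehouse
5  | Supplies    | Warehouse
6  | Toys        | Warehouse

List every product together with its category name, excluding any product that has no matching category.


INNER JOIN keeps only products rows whose category_id matches an id in categories. Walk through each product:
  - product 1 (Tablet): category_id=4 -> matches Electronics
  - product 2 (Chair): category_id=NULL, no match -> dropped
  - product 3 (Speaker): category_id=5 -> matches Supplies
  - product 4 (Notebook): category_id=2 -> matches Books
  - product 5 (Camera): category_id=3 -> matches Outdoor
  - product 6 (Stapler): category_id=NULL, no match -> dropped
  - product 7 (Headphones): category_id=1 -> matches Sports
  - product 8 (Charger): category_id=3 -> matches Outdoor
So 2 of 8 rows are dropped.

SQL:
SELECT a.name, b.name AS category
FROM products a
INNER JOIN categories b ON a.category_id = b.id

Result:
name       | category   
-----------+------------
Tablet     | Electronics
Speaker    | Supplies   
Notebook   | Books      
Camera     | Outdoor    
Headphones | Sports     
Charger    | Outdoor    


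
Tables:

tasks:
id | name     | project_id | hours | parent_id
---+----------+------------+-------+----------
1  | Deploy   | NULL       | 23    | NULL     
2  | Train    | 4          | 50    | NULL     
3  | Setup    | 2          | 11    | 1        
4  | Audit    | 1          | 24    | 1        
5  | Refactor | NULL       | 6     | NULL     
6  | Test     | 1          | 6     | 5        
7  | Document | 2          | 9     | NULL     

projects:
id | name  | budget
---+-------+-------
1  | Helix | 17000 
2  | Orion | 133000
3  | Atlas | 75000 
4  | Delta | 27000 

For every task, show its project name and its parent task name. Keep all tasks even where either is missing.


Two LEFT JOINs from the same base table tasks: one to projects via project_id, one to tasks itself via parent_id. Both are LEFT so every task is preserved.
Match against projects:
  - task 1 (Deploy): project_id=NULL, no match -> kept with NULL
  - task 2 (Train): project_id=4 -> matches Delta
  - task 3 (Setup): project_id=2 -> matches Orion
  - task 4 (Audit): project_id=1 -> matches Helix
  - task 5 (Refactor): project_id=NULL, no match -> kept with NULL
  - task 6 (Test): project_id=1 -> matches Helix
  - task 7 (Document): project_id=2 -> matches Orion
Match against tasks (self):
  - task 1 (Deploy): parent_id=NULL -> NULL
  - task 2 (Train): parent_id=NULL -> NULL
  - task 3 (Setup): parent_id=1 -> Deploy
  - task 4 (Audit): parent_id=1 -> Deploy
  - task 5 (Refactor): parent_id=NULL -> NULL
  - task 6 (Test): parent_id=5 -> Refactor
  - task 7 (Document): parent_id=NULL -> NULL

SQL:
SELECT a.name, b.name AS project, c.name AS parent
FROM tasks a
LEFT JOIN projects b ON a.project_id = b.id
LEFT JOIN tasks c ON a.parent_id = c.id

Result:
name     | project | parent  
---------+---------+---------
Deploy   | NULL    | NULL    
Train    | Delta   | NULL    
Setup    | Orion   | Deploy  
Audit    | Helix   | Deploy  
Refactor | NULL    | NULL    
Test     | Helix   | Refactor
Document | Orion   | NULL    


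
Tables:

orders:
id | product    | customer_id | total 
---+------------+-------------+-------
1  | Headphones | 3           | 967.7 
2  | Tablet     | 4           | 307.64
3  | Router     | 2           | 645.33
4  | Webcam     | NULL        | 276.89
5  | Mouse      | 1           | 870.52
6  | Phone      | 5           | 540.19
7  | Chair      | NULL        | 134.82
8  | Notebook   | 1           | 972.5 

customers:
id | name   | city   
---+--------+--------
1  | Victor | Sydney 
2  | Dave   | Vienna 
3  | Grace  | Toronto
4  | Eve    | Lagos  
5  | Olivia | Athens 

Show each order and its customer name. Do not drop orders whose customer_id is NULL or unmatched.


LEFT JOIN keeps every row from orders (the left table); where customer_id has no match in customers, the customer columns become NULL. Walk through each order:
  - order 1 (Headphones): customer_id=3 -> matches Grace
  - order 2 (Tablet): customer_id=4 -> matches Eve
  - order 3 (Router): customer_id=2 -> matches Dave
  - order 4 (Webcam): customer_id=NULL, no match -> kept with NULL
  - order 5 (Mouse): customer_id=1 -> matches Victor
  - order 6 (Phone): customer_id=5 -> matches Olivia
  - order 7 (Chair): customer_id=NULL, no match -> kept with NULL
  - order 8 (Notebook): customer_id=1 -> matches Victor
All 8 rows appear; 2 have NULL customer.

SQL:
SELECT a.product, b.name AS customer
FROM orders a
LEFT JOIN customers b ON a.customer_id = b.id

Result:
product    | customer
-----------+---------
Headphones | Grace   
Tablet     | Eve     
Router     | Dave    
Webcam     | NULL    
Mouse      | Victor  
Phone      | Olivia  
Chair      | NULL    
Notebook   | Victor  


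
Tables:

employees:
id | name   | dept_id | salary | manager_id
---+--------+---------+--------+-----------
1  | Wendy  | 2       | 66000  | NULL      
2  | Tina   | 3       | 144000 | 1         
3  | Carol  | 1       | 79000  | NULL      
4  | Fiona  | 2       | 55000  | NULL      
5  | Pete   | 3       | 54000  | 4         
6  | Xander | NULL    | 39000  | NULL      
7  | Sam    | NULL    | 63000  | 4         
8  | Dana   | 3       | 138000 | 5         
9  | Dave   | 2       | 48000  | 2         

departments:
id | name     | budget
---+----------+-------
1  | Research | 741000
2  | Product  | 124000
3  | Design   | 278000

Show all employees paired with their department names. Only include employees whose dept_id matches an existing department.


INNER JOIN keeps only employees rows whose dept_id matches an id in departments. Walk through each employee:
  - employee 1 (Wendy): dept_id=2 -> matches Product
  - employee 2 (Tina): dept_id=3 -> matches Design
  - employee 3 (Carol): dept_id=1 -> matches Research
  - employee 4 (Fiona): dept_id=2 -> matches Product
  - employee 5 (Pete): dept_id=3 -> matches Design
  - employee 6 (Xander): dept_id=NULL, no match -> dropped
  - employee 7 (Sam): dept_id=NULL, no match -> dropped
  - employee 8 (Dana): dept_id=3 -> matches Design
  - employee 9 (Dave): dept_id=2 -> matches Product
So 2 of 9 rows are dropped.

SQL:
SELECT a.name, b.name AS department
FROM employees a
INNER JOIN departments b ON a.dept_id = b.id

Result:
name  | department
------+-----------
Wendy | Product   
Tina  | Design    
Carol | Research  
Fiona | Product   
Pete  | Design    
Dana  | Design    
Dave  | Product   


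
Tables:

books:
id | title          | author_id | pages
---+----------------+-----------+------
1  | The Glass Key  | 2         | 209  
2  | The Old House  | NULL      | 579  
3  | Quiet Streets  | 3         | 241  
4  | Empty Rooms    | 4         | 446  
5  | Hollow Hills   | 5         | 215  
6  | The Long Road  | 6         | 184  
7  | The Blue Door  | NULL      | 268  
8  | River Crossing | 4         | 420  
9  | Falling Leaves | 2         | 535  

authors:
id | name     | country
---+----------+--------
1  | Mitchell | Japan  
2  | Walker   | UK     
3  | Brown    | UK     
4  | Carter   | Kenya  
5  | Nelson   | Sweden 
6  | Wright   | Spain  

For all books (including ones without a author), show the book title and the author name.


LEFT JOIN keeps every row from books (the left table); where author_id has no match in authors, the author columns become NULL. Walk through each book:
  - book 1 (The Glass Key): author_id=2 -> matches Walker
  - book 2 (The Old House): author_id=NULL, no match -> kept with NULL
  - book 3 (Quiet Streets): author_id=3 -> matches Brown
  - book 4 (Empty Rooms): author_id=4 -> matches Carter
  - book 5 (Hollow Hills): author_id=5 -> matches Nelson
  - book 6 (The Long Road): author_id=6 -> matches Wright
  - book 7 (The Blue Door): author_id=NULL, no match -> kept with NULL
  - book 8 (River Crossing): author_id=4 -> matches Carter
  - book 9 (Falling Leaves): author_id=2 -> matches Walker
All 9 rows appear; 2 have NULL author.

SQL:
SELECT a.title, b.name AS author
FROM books a
LEFT JOIN authors b ON a.author_id = b.id

Result:
title          | author
---------------+-------
The Glass Key  | Walker
The Old House  | NULL  
Quiet Streets  | Brown 
Empty Rooms    | Carter
Hollow Hills   | Nelson
The Long Road  | Wright
The Blue Door  | NULL  
River Crossing | Carter
Falling Leaves | Walker


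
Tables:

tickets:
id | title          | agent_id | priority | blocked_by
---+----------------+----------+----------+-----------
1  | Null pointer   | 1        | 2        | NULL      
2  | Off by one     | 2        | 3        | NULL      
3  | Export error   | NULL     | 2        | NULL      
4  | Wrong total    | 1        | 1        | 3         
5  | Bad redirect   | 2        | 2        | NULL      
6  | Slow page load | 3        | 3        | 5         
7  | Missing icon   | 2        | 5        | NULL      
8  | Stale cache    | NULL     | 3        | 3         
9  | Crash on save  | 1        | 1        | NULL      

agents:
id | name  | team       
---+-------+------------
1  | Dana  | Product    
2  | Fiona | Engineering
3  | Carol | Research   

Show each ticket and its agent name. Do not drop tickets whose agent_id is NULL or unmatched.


LEFT JOIN keeps every row from tickets (the left table); where agent_id has no match in agents, the agent columns become NULL. Walk through each ticket:
  - ticket 1 (Null pointer): agent_id=1 -> matches Dana
  - ticket 2 (Off by one): agent_id=2 -> matches Fiona
  - ticket 3 (Export error): agent_id=NULL, no match -> kept with NULL
  - ticket 4 (Wrong total): agent_id=1 -> matches Dana
  - ticket 5 (Bad redirect): agent_id=2 -> matches Fiona
  - ticket 6 (Slow page load): agent_id=3 -> matches Carol
  - ticket 7 (Missing icon): agent_id=2 -> matches Fiona
  - ticket 8 (Stale cache): agent_id=NULL, no match -> kept with NULL
  - ticket 9 (Crash on save): agent_id=1 -> matches Dana
All 9 rows appear; 2 have NULL agent.

SQL:
SELECT a.title, b.name AS agent
FROM tickets a
LEFT JOIN agents b ON a.agent_id = b.id

Result:
title          | agent
---------------+------
Null pointer   | Dana 
Off by one     | Fiona
Export error   | NULL 
Wrong total    | Dana 
Bad redirect   | Fiona
Slow page load | Carol
Missing icon   | Fiona
Stale cache    | NULL 
Crash on save  | Dana 


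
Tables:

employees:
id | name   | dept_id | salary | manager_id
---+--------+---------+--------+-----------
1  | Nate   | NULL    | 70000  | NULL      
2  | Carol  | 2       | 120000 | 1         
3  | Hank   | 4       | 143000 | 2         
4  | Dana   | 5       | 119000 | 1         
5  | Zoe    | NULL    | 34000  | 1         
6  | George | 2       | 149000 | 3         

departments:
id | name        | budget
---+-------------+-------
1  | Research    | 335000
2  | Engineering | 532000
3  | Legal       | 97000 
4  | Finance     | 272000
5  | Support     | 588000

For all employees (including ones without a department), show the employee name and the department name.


LEFT JOIN keeps every row from employees (the left table); where dept_id has no match in departments, the department columns become NULL. Walk through each employee:
  - employee 1 (Nate): dept_id=NULL, no match -> kept with NULL
  - employee 2 (Carol): dept_id=2 -> matches Engineering
  - employee 3 (Hank): dept_id=4 -> matches Finance
  - employee 4 (Dana): dept_id=5 -> matches Support
  - employee 5 (Zoe): dept_id=NULL, no match -> kept with NULL
  - employee 6 (George): dept_id=2 -> matches Engineering
All 6 rows appear; 2 have NULL department.

SQL:
SELECT a.name, b.name AS department
FROM employees a
LEFT JOIN departments b ON a.dept_id = b.id

Result:
name   | department 
-------+------------
Nate   | NULL       
Carol  | Engineering
Hank   | Finance    
Dana   | Support    
Zoe    | NULL       
George | Engineering


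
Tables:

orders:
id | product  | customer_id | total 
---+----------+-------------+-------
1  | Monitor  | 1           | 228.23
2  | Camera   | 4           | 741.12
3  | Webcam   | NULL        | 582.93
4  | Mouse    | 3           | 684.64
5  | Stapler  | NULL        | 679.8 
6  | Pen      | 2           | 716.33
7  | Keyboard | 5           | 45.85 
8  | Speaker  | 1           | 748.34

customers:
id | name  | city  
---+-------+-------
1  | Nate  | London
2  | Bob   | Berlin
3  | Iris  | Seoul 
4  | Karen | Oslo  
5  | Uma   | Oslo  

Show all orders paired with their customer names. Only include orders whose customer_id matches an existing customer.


INNER JOIN keeps only orders rows whose customer_id matches an id in customers. Walk through each order:
  - order 1 (Monitor): customer_id=1 -> matches Nate
  - order 2 (Camera): customer_id=4 -> matches Karen
  - order 3 (Webcam): customer_id=NULL, no match -> dropped
  - order 4 (Mouse): customer_id=3 -> matches Iris
  - order 5 (Stapler): customer_id=NULL, no match -> dropped
  - order 6 (Pen): customer_id=2 -> matches Bob
  - order 7 (Keyboard): customer_id=5 -> matches Uma
  - order 8 (Speaker): customer_id=1 -> matches Nate
So 2 of 8 rows are dropped.

SQL:
SELECT a.product, b.name AS customer
FROM orders a
INNER JOIN customers b ON a.customer_id = b.id

Result:
product  | customer
---------+---------
Monitor  | Nate    
Camera   | Karen   
Mouse    | Iris    
Pen      | Bob     
Keyboard | Uma     
Speaker  | Nate    


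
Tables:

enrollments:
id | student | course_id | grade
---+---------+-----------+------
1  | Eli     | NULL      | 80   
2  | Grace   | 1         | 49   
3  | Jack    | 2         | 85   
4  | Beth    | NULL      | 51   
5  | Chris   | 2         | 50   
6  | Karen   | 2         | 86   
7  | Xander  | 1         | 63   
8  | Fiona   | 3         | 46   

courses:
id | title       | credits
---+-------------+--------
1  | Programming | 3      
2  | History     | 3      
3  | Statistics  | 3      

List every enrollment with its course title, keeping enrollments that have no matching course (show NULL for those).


LEFT JOIN keeps every row from enrollments (the left table); where course_id has no match in courses, the course columns become NULL. Walk through each enrollment:
  - enrollment 1 (Eli): course_id=NULL, no match -> kept with NULL
  - enrollment 2 (Grace): course_id=1 -> matches Programming
  - enrollment 3 (Jack): course_id=2 -> matches History
  - enrollment 4 (Beth): course_id=NULL, no match -> kept with NULL
  - enrollment 5 (Chris): course_id=2 -> matches History
  - enrollment 6 (Karen): course_id=2 -> matches History
  - enrollment 7 (Xander): course_id=1 -> matches Programming
  - enrollment 8 (Fiona): course_id=3 -> matches Statistics
All 8 rows appear; 2 have NULL course.

SQL:
SELECT a.student, b.title AS course
FROM enrollments a
LEFT JOIN courses b ON a.course_id = b.id

Result:
student | course     
--------+------------
Eli     | NULL       
Grace   | Programming
Jack    | History    
Beth    | NULL       
Chris   | History    
Karen   | History    
Xander  | Programming
Fiona   | Statistics 


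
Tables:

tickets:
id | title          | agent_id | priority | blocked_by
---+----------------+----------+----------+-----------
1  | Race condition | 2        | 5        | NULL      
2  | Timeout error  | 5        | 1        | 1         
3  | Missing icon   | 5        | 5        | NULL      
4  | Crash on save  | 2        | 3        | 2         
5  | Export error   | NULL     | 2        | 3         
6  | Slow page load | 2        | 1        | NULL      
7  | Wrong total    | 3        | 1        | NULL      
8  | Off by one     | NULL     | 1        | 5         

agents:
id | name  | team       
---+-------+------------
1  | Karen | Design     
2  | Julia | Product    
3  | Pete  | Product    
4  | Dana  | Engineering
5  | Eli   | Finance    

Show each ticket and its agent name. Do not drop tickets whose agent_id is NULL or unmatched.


LEFT JOIN keeps every row from tickets (the left table); where agent_id has no match in agents, the agent columns become NULL. Walk through each ticket:
  - ticket 1 (Race condition): agent_id=2 -> matches Julia
  - ticket 2 (Timeout error): agent_id=5 -> matches Eli
  - ticket 3 (Missing icon): agent_id=5 -> matches Eli
  - ticket 4 (Crash on save): agent_id=2 -> matches Julia
  - ticket 5 (Export error): agent_id=NULL, no match -> kept with NULL
  - ticket 6 (Slow page load): agent_id=2 -> matches Julia
  - ticket 7 (Wrong total): agent_id=3 -> matches Pete
  - ticket 8 (Off by one): agent_id=NULL, no match -> kept with NULL
All 8 rows appear; 2 have NULL agent.

SQL:
SELECT a.title, b.name AS agent
FROM tickets a
LEFT JOIN agents b ON a.agent_id = b.id

Result:
title          | agent
---------------+------
Race condition | Julia
Timeout error  | Eli  
Missing icon   | Eli  
Crash on save  | Julia
Export error   | NULL 
Slow page load | Julia
Wrong total    | Pete 
Off by one     | NULL 


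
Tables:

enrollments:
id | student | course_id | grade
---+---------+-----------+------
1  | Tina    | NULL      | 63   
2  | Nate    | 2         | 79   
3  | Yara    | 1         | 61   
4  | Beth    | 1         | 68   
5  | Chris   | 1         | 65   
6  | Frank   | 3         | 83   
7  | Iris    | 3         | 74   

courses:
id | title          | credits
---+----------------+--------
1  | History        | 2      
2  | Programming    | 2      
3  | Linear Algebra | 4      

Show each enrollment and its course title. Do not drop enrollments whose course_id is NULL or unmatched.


LEFT JOIN keeps every row from enrollments (the left table); where course_id has no match in courses, the course columns become NULL. Walk through each enrollment:
  - enrollment 1 (Tina): course_id=NULL, no match -> kept with NULL
  - enrollment 2 (Nate): course_id=2 -> matches Programming
  - enrollment 3 (Yara): course_id=1 -> matches History
  - enrollment 4 (Beth): course_id=1 -> matches History
  - enrollment 5 (Chris): course_id=1 -> matches History
  - enrollment 6 (Frank): course_id=3 -> matches Linear Algebra
  - enrollment 7 (Iris): course_id=3 -> matches Linear Algebra
All 7 rows appear; 1 has NULL course.

SQL:
SELECT a.student, b.title AS course
FROM enrollments a
LEFT JOIN courses b ON a.course_id = b.id

Result:
student | course        
--------+---------------
Tina    | NULL          
Nate    | Programming   
Yara    | History       
Beth    | History       
Chris   | History       
Frank   | Linear Algebra
Iris    | Linear Algebra


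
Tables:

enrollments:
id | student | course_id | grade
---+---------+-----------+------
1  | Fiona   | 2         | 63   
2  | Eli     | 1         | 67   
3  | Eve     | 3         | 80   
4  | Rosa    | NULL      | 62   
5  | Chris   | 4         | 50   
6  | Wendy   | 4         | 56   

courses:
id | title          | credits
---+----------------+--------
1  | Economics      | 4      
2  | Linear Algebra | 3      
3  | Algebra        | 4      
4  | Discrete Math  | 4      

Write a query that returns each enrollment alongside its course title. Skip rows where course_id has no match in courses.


INNER JOIN keeps only enrollments rows whose course_id matches an id in courses. Walk through each enrollment:
  - enrollment 1 (Fiona): course_id=2 -> matches Linear Algebra
  - enrollment 2 (Eli): course_id=1 -> matches Economics
  - enrollment 3 (Eve): course_id=3 -> matches Algebra
  - enrollment 4 (Rosa): course_id=NULL, no match -> dropped
  - enrollment 5 (Chris): course_id=4 -> matches Discrete Math
  - enrollment 6 (Wendy): course_id=4 -> matches Discrete Math
So 1 of 6 rows is dropped.

SQL:
SELECT a.student, b.title AS course
FROM enrollments a
INNER JOIN courses b ON a.course_id = b.id

Result:
student | course        
--------+---------------
Fiona   | Linear Algebra
Eli     | Economics     
Eve     | Algebra       
Chris   | Discrete Math 
Wendy   | Discrete Math 


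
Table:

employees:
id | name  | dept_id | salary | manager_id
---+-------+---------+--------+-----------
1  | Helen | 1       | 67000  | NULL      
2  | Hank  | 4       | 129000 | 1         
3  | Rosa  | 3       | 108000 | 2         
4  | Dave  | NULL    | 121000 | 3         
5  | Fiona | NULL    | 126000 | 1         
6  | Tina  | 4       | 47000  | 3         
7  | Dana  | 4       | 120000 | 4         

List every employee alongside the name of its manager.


This is a self-join: employees is joined to a second copy of itself, matching each row's manager_id to another row's id. Use LEFT JOIN so rows with manager_id=NULL are kept.
  - employee 1 (Helen): manager_id=NULL -> NULL
  - employee 2 (Hank): manager_id=1 -> Helen
  - employee 3 (Rosa): manager_id=2 -> Hank
  - employee 4 (Dave): manager_id=3 -> Rosa
  - employee 5 (Fiona): manager_id=1 -> Helen
  - employee 6 (Tina): manager_id=3 -> Rosa
  - employee 7 (Dana): manager_id=4 -> Dave

SQL:
SELECT a.name AS item, b.name AS manager
FROM employees a
LEFT JOIN employees b ON a.manager_id = b.id

Result:
item  | manager
------+--------
Helen | NULL   
Hank  | Helen  
Rosa  | Hank   
Dave  | Rosa   
Fiona | Helen  
Tina  | Rosa   
Dana  | Dave   


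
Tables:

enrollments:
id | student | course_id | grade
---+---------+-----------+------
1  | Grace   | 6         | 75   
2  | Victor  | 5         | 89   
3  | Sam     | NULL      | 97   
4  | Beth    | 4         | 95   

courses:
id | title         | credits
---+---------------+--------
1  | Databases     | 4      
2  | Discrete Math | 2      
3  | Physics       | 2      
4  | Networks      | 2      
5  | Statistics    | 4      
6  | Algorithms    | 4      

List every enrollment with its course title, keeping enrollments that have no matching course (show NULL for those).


LEFT JOIN keeps every row from enrollments (the left table); where course_id has no match in courses, the course columns become NULL. Walk through each enrollment:
  - enrollment 1 (Grace): course_id=6 -> matches Algorithms
  - enrollment 2 (Victor): course_id=5 -> matches Statistics
  - enrollment 3 (Sam): course_id=NULL, no match -> kept with NULL
  - enrollment 4 (Beth): course_id=4 -> matches Networks
All 4 rows appear; 1 has NULL course.

SQL:
SELECT a.student, b.title AS course
FROM enrollments a
LEFT JOIN courses b ON a.course_id = b.id

Result:
student | course    
--------+-----------
Grace   | Algorithms
Victor  | Statistics
Sam     | NULL      
Beth    | Networks  


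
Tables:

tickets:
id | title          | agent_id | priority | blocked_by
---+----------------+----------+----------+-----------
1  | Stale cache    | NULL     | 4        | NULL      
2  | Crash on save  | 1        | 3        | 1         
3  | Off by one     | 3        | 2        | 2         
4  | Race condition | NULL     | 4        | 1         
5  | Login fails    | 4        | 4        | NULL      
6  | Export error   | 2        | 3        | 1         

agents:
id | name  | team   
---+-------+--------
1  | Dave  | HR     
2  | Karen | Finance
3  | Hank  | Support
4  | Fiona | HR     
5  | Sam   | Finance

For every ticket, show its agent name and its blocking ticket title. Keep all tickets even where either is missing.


Two LEFT JOINs from the same base table tickets: one to agents via agent_id, one to tickets itself via blocked_by. Both are LEFT so every ticket is preserved.
Match against agents:
  - ticket 1 (Stale cache): agent_id=NULL, no match -> kept with NULL
  - ticket 2 (Crash on save): agent_id=1 -> matches Dave
  - ticket 3 (Off by one): agent_id=3 -> matches Hank
  - ticket 4 (Race condition): agent_id=NULL, no match -> kept with NULL
  - ticket 5 (Login fails): agent_id=4 -> matches Fiona
  - ticket 6 (Export error): agent_id=2 -> matches Karen
Match against tickets (self):
  - ticket 1 (Stale cache): blocked_by=NULL -> NULL
  - ticket 2 (Crash on save): blocked_by=1 -> Stale cache
  - ticket 3 (Off by one): blocked_by=2 -> Crash on save
  - ticket 4 (Race condition): blocked_by=1 -> Stale cache
  - ticket 5 (Login fails): blocked_by=NULL -> NULL
  - ticket 6 (Export error): blocked_by=1 -> Stale cache

SQL:
SELECT a.title, b.name AS agent, c.title AS blocked_by
FROM tickets a
LEFT JOIN agents b ON a.agent_id = b.id
LEFT JOIN tickets c ON a.blocked_by = c.id

Result:
title          | agent | blocked_by   
---------------+-------+--------------
Stale cache    | NULL  | NULL         
Crash on save  | Dave  | Stale cache  
Off by one     | Hank  | Crash on save
Race condition | NULL  | Stale cache  
Login fails    | Fiona | NULL         
Export error   | Karen | Stale cache  


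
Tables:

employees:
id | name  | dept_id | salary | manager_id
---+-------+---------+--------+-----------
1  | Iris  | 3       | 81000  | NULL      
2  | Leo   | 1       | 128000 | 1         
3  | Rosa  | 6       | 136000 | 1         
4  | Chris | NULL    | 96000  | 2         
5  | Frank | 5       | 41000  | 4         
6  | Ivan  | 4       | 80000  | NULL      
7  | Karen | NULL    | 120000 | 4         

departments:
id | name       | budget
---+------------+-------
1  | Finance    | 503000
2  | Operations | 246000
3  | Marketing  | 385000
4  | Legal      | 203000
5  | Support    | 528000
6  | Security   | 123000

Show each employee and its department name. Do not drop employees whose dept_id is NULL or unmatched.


LEFT JOIN keeps every row from employees (the left table); where dept_id has no match in departments, the department columns become NULL. Walk through each employee:
  - employee 1 (Iris): dept_id=3 -> matches Marketing
  - employee 2 (Leo): dept_id=1 -> matches Finance
  - employee 3 (Rosa): dept_id=6 -> matches Security
  - employee 4 (Chris): dept_id=NULL, no match -> kept with NULL
  - employee 5 (Frank): dept_id=5 -> matches Support
  - employee 6 (Ivan): dept_id=4 -> matches Legal
  - employee 7 (Karen): dept_id=NULL, no match -> kept with NULL
All 7 rows appear; 2 have NULL department.

SQL:
SELECT a.name, b.name AS department
FROM employees a
LEFT JOIN departments b ON a.dept_id = b.id

Result:
name  | department
------+-----------
Iris  | Marketing 
Leo   | Finance   
Rosa  | Security  
Chris | NULL      
Frank | Support   
Ivan  | Legal     
Karen | NULL      


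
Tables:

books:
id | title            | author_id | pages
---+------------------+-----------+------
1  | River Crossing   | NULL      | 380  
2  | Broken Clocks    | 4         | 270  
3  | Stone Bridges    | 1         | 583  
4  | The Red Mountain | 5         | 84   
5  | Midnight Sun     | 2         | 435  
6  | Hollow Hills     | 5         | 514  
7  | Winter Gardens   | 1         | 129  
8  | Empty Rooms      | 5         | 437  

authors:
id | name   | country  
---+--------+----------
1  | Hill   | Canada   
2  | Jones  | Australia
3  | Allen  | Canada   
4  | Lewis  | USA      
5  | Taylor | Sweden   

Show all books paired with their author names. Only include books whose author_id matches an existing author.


INNER JOIN keeps only books rows whose author_id matches an id in authors. Walk through each book:
  - book 1 (River Crossing): author_id=NULL, no match -> dropped
  - book 2 (Broken Clocks): author_id=4 -> matches Lewis
  - book 3 (Stone Bridges): author_id=1 -> matches Hill
  - book 4 (The Red Mountain): author_id=5 -> matches Taylor
  - book 5 (Midnight Sun): author_id=2 -> matches Jones
  - book 6 (Hollow Hills): author_id=5 -> matches Taylor
  - book 7 (Winter Gardens): author_id=1 -> matches Hill
  - book 8 (Empty Rooms): author_id=5 -> matches Taylor
So 1 of 8 rows is dropped.

SQL:
SELECT a.title, b.name AS author
FROM books a
INNER JOIN authors b ON a.author_id = b.id

Result:
title            | author
-----------------+-------
Broken Clocks    | Lewis 
Stone Bridges    | Hill  
The Red Mountain | Taylor
Midnight Sun     | Jones 
Hollow Hills     | Taylor
Winter Gardens   | Hill  
Empty Rooms      | Taylor


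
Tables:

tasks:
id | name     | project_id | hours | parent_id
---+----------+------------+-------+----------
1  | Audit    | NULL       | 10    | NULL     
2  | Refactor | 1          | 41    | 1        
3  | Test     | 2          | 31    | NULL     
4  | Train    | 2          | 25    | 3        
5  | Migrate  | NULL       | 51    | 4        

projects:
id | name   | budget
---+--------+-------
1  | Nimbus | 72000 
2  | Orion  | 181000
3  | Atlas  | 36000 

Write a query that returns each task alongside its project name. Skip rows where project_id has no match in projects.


INNER JOIN keeps only tasks rows whose project_id matches an id in projects. Walk through each task:
  - task 1 (Audit): project_id=NULL, no match -> dropped
  - task 2 (Refactor): project_id=1 -> matches Nimbus
  - task 3 (Test): project_id=2 -> matches Orion
  - task 4 (Train): project_id=2 -> matches Orion
  - task 5 (Migrate): project_id=NULL, no match -> dropped
So 2 of 5 rows are dropped.

SQL:
SELECT a.name, b.name AS project
FROM tasks a
INNER JOIN projects b ON a.project_id = b.id

Result:
name     | project
---------+--------
Refactor | Nimbus 
Test     | Orion  
Train    | Orion  


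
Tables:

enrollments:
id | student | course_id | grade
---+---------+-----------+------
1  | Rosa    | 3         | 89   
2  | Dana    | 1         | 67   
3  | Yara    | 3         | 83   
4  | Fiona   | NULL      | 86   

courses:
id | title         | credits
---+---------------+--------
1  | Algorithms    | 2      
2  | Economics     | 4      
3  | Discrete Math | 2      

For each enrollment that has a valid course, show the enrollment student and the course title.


INNER JOIN keeps only enrollments rows whose course_id matches an id in courses. Walk through each enrollment:
  - enrollment 1 (Rosa): course_id=3 -> matches Discrete Math
  - enrollment 2 (Dana): course_id=1 -> matches Algorithms
  - enrollment 3 (Yara): course_id=3 -> matches Discrete Math
  - enrollment 4 (Fiona): course_id=NULL, no match -> dropped
So 1 of 4 rows is dropped.

SQL:
SELECT a.student, b.title AS course
FROM enrollments a
INNER JOIN courses b ON a.course_id = b.id

Result:
student | course       
--------+--------------
Rosa    | Discrete Math
Dana    | Algorithms   
Yara    | Discrete Math


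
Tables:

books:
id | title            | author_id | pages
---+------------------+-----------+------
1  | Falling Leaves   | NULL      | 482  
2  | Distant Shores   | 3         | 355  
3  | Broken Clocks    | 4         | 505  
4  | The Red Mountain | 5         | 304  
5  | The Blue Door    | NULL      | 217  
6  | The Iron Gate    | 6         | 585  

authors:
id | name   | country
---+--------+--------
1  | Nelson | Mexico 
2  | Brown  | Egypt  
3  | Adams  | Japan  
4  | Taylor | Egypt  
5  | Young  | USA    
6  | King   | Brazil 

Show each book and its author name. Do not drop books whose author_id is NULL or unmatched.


LEFT JOIN keeps every row from books (the left table); where author_id has no match in authors, the author columns become NULL. Walk through each book:
  - book 1 (Falling Leaves): author_id=NULL, no match -> kept with NULL
  - book 2 (Distant Shores): author_id=3 -> matches Adams
  - book 3 (Broken Clocks): author_id=4 -> matches Taylor
  - book 4 (The Red Mountain): author_id=5 -> matches Young
  - book 5 (The Blue Door): author_id=NULL, no match -> kept with NULL
  - book 6 (The Iron Gate): author_id=6 -> matches King
All 6 rows appear; 2 have NULL author.

SQL:
SELECT a.title, b.name AS author
FROM books a
LEFT JOIN authors b ON a.author_id = b.id

Result:
title            | author
-----------------+-------
Falling Leaves   | NULL  
Distant Shores   | Adams 
Broken Clocks    | Taylor
The Red Mountain | Young 
The Blue Door    | NULL  
The Iron Gate    | King  


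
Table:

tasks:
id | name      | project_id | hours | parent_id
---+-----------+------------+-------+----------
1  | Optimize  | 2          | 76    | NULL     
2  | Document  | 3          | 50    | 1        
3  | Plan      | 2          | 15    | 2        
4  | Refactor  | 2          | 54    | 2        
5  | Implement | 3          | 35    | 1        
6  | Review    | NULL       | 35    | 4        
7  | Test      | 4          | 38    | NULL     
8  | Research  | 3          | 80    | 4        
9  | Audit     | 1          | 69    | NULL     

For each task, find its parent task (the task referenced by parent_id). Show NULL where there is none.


This is a self-join: tasks is joined to a second copy of itself, matching each row's parent_id to another row's id. Use LEFT JOIN so rows with parent_id=NULL are kept.
  - task 1 (Optimize): parent_id=NULL -> NULL
  - task 2 (Document): parent_id=1 -> Optimize
  - task 3 (Plan): parent_id=2 -> Document
  - task 4 (Refactor): parent_id=2 -> Document
  - task 5 (Implement): parent_id=1 -> Optimize
  - task 6 (Review): parent_id=4 -> Refactor
  - task 7 (Test): parent_id=NULL -> NULL
  - task 8 (Research): parent_id=4 -> Refactor
  - task 9 (Audit): parent_id=NULL -> NULL

SQL:
SELECT a.name AS item, b.name AS parent
FROM tasks a
LEFT JOIN tasks b ON a.parent_id = b.id

Result:
item      | parent  
----------+---------
Optimize  | NULL    
Document  | Optimize
Plan      | Document
Refactor  | Document
Implement | Optimize
Review    | Refactor
Test      | NULL    
Research  | Refactor
Audit     | NULL    


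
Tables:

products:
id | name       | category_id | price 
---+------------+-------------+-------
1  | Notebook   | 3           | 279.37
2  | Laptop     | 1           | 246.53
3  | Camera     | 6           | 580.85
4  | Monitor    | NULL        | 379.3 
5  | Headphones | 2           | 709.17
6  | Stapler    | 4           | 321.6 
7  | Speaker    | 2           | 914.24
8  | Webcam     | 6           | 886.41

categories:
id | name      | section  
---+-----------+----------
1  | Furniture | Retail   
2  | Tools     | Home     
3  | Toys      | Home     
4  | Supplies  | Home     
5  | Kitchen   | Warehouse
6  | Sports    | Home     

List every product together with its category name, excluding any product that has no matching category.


INNER JOIN keeps only products rows whose category_id matches an id in categories. Walk through each product:
  - product 1 (Notebook): category_id=3 -> matches Toys
  - product 2 (Laptop): category_id=1 -> matches Furniture
  - product 3 (Camera): category_id=6 -> matches Sports
  - product 4 (Monitor): category_id=NULL, no match -> dropped
  - product 5 (Headphones): category_id=2 -> matches Tools
  - product 6 (Stapler): category_id=4 -> matches Supplies
  - product 7 (Speaker): category_id=2 -> matches Tools
  - product 8 (Webcam): category_id=6 -> matches Sports
So 1 of 8 rows is dropped.

SQL:
SELECT a.name, b.name AS category
FROM products a
INNER JOIN categories b ON a.category_id = b.id

Result:
name       | category 
-----------+----------
Notebook   | Toys     
Laptop     | Furniture
Camera     | Sports   
Headphones | Tools    
Stapler    | Supplies 
Speaker    | Tools    
Webcam     | Sports   


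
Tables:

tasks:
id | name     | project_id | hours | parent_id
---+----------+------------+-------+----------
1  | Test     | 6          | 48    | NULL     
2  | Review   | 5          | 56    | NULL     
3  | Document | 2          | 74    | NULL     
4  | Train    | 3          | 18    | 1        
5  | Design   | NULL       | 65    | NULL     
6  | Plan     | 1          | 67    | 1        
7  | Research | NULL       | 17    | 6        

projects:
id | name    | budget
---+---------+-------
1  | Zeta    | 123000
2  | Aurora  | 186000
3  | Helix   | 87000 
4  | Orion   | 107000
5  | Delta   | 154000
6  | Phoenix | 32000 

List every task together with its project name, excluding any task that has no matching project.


INNER JOIN keeps only tasks rows whose project_id matches an id in projects. Walk through each task:
  - task 1 (Test): project_id=6 -> matches Phoenix
  - task 2 (Review): project_id=5 -> matches Delta
  - task 3 (Document): project_id=2 -> matches Aurora
  - task 4 (Train): project_id=3 -> matches Helix
  - task 5 (Design): project_id=NULL, no match -> dropped
  - task 6 (Plan): project_id=1 -> matches Zeta
  - task 7 (Research): project_id=NULL, no match -> dropped
So 2 of 7 rows are dropped.

SQL:
SELECT a.name, b.name AS project
FROM tasks a
INNER JOIN projects b ON a.project_id = b.id

Result:
name     | project
---------+--------
Test     | Phoenix
Review   | Delta  
Document | Aurora 
Train    | Helix  
Plan     | Zeta   
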